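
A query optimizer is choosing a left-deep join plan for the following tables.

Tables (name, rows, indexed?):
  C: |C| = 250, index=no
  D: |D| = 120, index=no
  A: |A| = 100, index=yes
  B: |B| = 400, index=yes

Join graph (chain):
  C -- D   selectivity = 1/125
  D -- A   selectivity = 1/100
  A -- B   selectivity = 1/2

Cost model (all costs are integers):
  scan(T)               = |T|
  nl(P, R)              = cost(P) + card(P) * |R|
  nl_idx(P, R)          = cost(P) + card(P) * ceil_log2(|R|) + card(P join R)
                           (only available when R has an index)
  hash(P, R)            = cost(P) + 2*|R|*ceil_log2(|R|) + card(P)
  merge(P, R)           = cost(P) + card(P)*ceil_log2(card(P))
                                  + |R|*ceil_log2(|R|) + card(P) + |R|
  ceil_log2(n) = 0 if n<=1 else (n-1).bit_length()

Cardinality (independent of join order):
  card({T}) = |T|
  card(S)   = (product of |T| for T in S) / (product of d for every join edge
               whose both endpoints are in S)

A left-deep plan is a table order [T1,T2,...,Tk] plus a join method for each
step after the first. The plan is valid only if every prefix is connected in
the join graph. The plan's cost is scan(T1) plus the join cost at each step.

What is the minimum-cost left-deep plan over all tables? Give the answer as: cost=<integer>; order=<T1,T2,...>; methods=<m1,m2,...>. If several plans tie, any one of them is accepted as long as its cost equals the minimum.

cost=9980; order=C,D,A,B; methods=hash,hash,merge

Selinger DP (subsets sized 1..n):
  {C}: scan cost=250, card=250
  {D}: scan cost=120, card=120
  {A}: scan cost=100, card=100
  {B}: scan cost=400, card=400
  {CD}: card=240; try (D,hash)→2180, (C,merge)→3330, (D,merge)→3460, (C,hash)→4240, (C,nl)→30120, (D,nl)→30250; best=2180 via (D,hash)
  {AD}: card=120; try (A,nl_idx)→1080, (A,hash)→1640, (D,merge)→1860, (D,hash)→1880, (A,merge)→1880, (D,nl)→12100 …(+1); best=1080 via (A,nl_idx)
  {AB}: card=20000; try (A,hash)→2200, (B,merge)→4900, (A,merge)→5200, (B,hash)→7400, (B,nl_idx)→21000, (A,nl_idx)→23200 …(+2); best=2200 via (A,hash)
  {ACD}: card=240; try (A,hash)→3820, (A,nl_idx)→4100, (C,merge)→4290, (A,merge)→5140, (C,hash)→5200, (A,nl)→26180 …(+1); best=3820 via (A,hash)
  {ABD}: card=24000; try (B,merge)→6040, (B,hash)→8400, (D,hash)→23880, (B,nl_idx)→26160, (B,nl)→49080, (D,merge)→323160 …(+1); best=6040 via (B,merge)
  {ABCD}: card=48000; try (B,merge)→9980, (B,hash)→11260, (C,hash)→34040, (B,nl_idx)→53980, (B,nl)→99820, (C,merge)→392290 …(+1); best=9980 via (B,merge)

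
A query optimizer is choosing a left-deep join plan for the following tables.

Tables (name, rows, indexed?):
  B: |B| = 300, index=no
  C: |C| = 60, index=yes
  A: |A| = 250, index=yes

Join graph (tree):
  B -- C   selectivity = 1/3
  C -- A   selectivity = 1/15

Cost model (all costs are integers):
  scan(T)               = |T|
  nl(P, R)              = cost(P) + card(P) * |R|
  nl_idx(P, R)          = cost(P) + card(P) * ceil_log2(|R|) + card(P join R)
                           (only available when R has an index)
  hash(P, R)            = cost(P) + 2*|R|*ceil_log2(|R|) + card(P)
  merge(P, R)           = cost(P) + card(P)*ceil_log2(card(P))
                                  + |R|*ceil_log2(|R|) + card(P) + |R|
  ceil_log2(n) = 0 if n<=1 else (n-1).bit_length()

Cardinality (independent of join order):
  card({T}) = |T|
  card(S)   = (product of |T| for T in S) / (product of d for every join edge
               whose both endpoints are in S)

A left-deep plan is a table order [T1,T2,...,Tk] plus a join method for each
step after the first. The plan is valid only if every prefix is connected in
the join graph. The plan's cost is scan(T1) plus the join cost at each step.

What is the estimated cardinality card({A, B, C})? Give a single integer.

100000

Tables in S: A(250), B(300), C(60)
Edges inside S: B-C(d=3), C-A(d=15)
numerator = 250 * 300 * 60 = 4500000
denominator = 3 * 15 = 45
card(S) = 4500000 / 45 = 100000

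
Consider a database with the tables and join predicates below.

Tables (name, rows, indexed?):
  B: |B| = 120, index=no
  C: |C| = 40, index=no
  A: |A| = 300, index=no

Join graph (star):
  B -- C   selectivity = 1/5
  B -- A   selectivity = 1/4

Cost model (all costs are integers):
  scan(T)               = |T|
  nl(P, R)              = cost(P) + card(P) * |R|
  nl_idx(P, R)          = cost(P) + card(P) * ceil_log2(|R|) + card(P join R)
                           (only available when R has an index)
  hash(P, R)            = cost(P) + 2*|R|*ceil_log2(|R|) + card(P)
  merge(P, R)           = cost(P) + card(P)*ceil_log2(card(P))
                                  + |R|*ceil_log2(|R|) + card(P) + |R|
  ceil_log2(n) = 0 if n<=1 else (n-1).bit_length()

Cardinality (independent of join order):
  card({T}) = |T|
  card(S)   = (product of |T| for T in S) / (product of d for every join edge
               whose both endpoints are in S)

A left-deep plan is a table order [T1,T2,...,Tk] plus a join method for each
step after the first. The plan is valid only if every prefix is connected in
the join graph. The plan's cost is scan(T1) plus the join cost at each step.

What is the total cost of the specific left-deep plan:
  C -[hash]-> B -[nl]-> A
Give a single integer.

289760

step 1: scan C: cost=40, card=40
step 2: join B via hash
    card(P join B) = 40*120/(5) = 960
    cost = 40 + 2*120*7 + 40 = 1760
step 3: join A via nl
    card(P join A) = 960*300/(4) = 72000
    cost = 1760 + 960*300 = 289760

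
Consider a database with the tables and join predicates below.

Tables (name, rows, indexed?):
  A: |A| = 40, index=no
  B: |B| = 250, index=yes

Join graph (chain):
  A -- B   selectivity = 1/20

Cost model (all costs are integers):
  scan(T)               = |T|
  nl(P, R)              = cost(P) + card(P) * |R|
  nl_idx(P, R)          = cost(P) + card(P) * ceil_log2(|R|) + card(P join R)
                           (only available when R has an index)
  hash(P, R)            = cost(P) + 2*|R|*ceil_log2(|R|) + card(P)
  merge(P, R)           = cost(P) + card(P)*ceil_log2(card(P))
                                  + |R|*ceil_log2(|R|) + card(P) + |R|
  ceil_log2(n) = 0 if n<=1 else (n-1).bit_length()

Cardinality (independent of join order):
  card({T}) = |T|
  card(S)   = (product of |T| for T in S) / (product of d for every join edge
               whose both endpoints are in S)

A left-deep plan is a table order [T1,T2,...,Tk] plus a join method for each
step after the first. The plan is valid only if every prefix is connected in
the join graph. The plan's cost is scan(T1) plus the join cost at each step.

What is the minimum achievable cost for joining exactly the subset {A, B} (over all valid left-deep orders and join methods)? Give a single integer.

860

Selinger DP over subsets of {A,B}:
  {A}: scan cost=40, card=40
  {B}: scan cost=250, card=250
  {AB}: card=500; try (B,nl_idx)→860, (A,hash)→980, (B,merge)→2570, (A,merge)→2780, (B,hash)→4080, (B,nl)→10040 …(+1); best=860 via (B,nl_idx)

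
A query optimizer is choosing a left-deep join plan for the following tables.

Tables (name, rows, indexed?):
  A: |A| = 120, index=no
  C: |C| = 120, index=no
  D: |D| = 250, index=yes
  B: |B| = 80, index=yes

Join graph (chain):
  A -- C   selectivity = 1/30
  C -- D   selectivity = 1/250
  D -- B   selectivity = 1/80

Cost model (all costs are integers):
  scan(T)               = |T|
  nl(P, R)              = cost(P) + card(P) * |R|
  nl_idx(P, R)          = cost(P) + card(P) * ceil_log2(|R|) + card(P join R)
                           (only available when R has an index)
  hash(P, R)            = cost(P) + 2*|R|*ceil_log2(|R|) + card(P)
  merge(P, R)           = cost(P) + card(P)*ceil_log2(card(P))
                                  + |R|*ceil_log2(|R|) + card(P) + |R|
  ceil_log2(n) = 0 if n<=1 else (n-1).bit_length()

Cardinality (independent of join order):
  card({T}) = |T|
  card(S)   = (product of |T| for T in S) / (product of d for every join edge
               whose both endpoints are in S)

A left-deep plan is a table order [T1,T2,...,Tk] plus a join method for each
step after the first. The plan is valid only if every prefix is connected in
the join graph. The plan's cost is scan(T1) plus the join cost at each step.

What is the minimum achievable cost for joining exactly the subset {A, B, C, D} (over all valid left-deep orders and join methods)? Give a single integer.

Selinger DP over subsets of {A,B,C,D}:
  {A}: scan cost=120, card=120
  {C}: scan cost=120, card=120
  {D}: scan cost=250, card=250
  {B}: scan cost=80, card=80
  {AC}: card=480; try (C,hash)→1920, (A,hash)→1920, (C,merge)→2040, (A,merge)→2040, (C,nl)→14520, (A,nl)→14520; best=1920 via (C,hash)
  {CD}: card=120; try (D,nl_idx)→1200, (C,hash)→2180, (D,merge)→3330, (C,merge)→3460, (D,hash)→4240, (D,nl)→30120 …(+1); best=1200 via (D,nl_idx)
  {BD}: card=250; try (D,nl_idx)→970, (B,hash)→1620, (B,nl_idx)→2250, (D,merge)→2970, (B,merge)→3140, (D,hash)→4160 …(+2); best=970 via (D,nl_idx)
  {ACD}: card=480; try (A,hash)→3000, (A,merge)→3120, (D,nl_idx)→6240, (D,hash)→6400, (D,merge)→8970, (A,nl)→15600 …(+1); best=3000 via (A,hash)
  {BCD}: card=120; try (B,nl_idx)→2160, (B,hash)→2440, (B,merge)→2800, (C,hash)→2900, (C,merge)→4180, (B,nl)→10800 …(+1); best=2160 via (B,nl_idx)
  {ABCD}: card=480; try (A,hash)→3960, (A,merge)→4080, (B,hash)→4600, (B,nl_idx)→6840, (B,merge)→8440, (A,nl)→16560 …(+1); best=3960 via (A,hash)

3960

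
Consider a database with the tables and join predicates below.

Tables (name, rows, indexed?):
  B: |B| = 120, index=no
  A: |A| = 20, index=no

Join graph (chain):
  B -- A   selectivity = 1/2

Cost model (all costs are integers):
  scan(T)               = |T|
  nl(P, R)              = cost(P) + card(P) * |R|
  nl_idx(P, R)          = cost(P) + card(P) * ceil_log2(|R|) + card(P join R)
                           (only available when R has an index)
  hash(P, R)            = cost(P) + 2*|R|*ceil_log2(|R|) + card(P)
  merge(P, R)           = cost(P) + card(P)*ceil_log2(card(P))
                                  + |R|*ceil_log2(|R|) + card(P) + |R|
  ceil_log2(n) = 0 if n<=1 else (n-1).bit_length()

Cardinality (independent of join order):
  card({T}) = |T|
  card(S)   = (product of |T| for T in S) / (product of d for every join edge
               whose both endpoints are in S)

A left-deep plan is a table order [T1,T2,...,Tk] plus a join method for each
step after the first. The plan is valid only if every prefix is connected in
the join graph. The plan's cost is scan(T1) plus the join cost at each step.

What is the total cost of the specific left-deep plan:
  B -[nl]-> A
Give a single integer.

step 1: scan B: cost=120, card=120
step 2: join A via nl
    card(P join A) = 120*20/(2) = 1200
    cost = 120 + 120*20 = 2520

2520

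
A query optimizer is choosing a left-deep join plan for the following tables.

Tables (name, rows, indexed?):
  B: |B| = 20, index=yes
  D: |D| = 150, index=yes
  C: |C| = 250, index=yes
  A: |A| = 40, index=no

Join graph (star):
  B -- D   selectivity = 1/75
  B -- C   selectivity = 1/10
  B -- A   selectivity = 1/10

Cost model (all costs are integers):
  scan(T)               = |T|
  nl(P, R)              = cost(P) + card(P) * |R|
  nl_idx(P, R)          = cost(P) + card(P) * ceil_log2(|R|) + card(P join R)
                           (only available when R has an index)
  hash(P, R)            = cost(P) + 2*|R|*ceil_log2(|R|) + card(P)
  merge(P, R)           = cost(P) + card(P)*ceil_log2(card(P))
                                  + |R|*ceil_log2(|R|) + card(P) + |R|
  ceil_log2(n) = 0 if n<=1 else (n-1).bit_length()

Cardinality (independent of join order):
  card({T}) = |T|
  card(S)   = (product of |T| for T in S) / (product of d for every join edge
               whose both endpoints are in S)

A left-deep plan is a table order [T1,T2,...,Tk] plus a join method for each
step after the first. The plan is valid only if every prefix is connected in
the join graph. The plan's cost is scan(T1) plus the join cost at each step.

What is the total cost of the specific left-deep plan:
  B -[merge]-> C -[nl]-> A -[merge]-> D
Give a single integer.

47740

step 1: scan B: cost=20, card=20
step 2: join C via merge
    card(P join C) = 20*250/(10) = 500
    cost = 20 + 20*5 + 250*8 + 20 + 250 = 2390
step 3: join A via nl
    card(P join A) = 500*40/(10) = 2000
    cost = 2390 + 500*40 = 22390
step 4: join D via merge
    card(P join D) = 2000*150/(75) = 4000
    cost = 22390 + 2000*11 + 150*8 + 2000 + 150 = 47740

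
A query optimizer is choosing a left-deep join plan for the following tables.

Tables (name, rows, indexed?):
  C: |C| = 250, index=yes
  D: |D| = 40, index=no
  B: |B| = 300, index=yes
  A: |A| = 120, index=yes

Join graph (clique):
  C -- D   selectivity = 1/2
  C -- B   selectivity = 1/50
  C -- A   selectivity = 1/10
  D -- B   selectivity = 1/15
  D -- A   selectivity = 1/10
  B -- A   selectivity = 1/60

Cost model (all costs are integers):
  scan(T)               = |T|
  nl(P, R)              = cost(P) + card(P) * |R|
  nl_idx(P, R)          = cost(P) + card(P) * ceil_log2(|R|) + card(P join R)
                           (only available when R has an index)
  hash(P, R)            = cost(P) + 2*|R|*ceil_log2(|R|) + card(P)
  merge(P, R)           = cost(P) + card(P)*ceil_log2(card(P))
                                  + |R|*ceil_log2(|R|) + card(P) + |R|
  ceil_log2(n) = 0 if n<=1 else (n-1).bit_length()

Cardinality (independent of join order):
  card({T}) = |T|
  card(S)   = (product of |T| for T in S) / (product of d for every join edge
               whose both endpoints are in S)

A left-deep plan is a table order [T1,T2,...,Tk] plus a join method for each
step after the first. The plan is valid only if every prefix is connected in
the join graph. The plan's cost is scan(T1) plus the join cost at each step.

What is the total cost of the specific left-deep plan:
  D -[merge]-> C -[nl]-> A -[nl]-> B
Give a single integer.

2402570

step 1: scan D: cost=40, card=40
step 2: join C via merge
    card(P join C) = 40*250/(2) = 5000
    cost = 40 + 40*6 + 250*8 + 40 + 250 = 2570
step 3: join A via nl
    card(P join A) = 5000*120/(10*10) = 6000
    cost = 2570 + 5000*120 = 602570
step 4: join B via nl
    card(P join B) = 6000*300/(50*15*60) = 40
    cost = 602570 + 6000*300 = 2402570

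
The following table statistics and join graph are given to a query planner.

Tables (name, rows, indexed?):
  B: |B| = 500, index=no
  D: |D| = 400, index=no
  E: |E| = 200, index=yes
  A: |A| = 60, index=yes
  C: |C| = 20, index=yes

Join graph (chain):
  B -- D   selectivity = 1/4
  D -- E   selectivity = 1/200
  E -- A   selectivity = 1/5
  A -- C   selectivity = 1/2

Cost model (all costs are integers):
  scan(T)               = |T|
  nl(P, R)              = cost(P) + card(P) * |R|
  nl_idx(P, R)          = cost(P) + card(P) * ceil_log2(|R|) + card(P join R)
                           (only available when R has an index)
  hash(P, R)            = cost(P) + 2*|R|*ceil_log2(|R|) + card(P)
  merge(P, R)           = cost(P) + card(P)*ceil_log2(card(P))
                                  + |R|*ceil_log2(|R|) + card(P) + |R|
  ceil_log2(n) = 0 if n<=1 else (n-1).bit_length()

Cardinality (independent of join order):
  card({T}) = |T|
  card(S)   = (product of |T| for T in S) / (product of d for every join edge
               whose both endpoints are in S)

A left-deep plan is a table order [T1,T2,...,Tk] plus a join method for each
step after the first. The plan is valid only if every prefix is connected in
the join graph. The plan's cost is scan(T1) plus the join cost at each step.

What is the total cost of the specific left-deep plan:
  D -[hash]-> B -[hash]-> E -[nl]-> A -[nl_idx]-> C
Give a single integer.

step 1: scan D: cost=400, card=400
step 2: join B via hash
    card(P join B) = 400*500/(4) = 50000
    cost = 400 + 2*500*9 + 400 = 9800
step 3: join E via hash
    card(P join E) = 50000*200/(200) = 50000
    cost = 9800 + 2*200*8 + 50000 = 63000
step 4: join A via nl
    card(P join A) = 50000*60/(5) = 600000
    cost = 63000 + 50000*60 = 3063000
step 5: join C via nl_idx
    card(P join C) = 600000*20/(2) = 6000000
    cost = 3063000 + 600000*5 + 6000000 = 12063000

12063000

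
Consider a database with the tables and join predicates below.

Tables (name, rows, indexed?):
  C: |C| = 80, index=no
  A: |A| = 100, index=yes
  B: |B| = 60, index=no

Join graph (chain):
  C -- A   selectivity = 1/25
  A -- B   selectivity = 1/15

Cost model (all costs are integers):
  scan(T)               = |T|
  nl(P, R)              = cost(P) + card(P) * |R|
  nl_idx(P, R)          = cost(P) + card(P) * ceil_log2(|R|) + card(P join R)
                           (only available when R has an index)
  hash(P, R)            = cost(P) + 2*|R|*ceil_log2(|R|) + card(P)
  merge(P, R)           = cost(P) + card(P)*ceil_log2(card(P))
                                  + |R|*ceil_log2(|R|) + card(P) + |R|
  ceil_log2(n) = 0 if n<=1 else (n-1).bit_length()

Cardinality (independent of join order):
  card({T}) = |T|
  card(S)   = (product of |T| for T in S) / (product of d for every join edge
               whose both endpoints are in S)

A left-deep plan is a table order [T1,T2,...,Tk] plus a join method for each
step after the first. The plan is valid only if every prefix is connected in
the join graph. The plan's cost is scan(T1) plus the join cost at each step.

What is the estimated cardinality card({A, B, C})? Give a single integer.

Tables in S: A(100), B(60), C(80)
Edges inside S: C-A(d=25), A-B(d=15)
numerator = 100 * 60 * 80 = 480000
denominator = 25 * 15 = 375
card(S) = 480000 / 375 = 1280

1280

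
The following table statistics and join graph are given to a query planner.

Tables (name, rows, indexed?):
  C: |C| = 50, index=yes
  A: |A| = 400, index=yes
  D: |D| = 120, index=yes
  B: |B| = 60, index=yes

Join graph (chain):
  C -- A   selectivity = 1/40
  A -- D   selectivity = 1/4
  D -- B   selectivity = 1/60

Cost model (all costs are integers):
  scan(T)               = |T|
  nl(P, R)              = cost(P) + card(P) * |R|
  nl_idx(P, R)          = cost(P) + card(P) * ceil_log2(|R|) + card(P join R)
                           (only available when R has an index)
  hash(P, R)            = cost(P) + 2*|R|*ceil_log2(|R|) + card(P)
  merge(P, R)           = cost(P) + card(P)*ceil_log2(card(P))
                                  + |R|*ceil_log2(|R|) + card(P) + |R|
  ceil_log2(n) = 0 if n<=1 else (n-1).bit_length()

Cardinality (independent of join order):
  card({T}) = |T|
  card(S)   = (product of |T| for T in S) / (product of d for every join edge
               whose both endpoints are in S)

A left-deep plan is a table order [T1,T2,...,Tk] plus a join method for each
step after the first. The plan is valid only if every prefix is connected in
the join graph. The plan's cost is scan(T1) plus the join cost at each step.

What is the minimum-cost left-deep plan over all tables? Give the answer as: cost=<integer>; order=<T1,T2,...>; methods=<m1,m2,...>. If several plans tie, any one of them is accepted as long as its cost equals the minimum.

Selinger DP (subsets sized 1..n):
  {C}: scan cost=50, card=50
  {A}: scan cost=400, card=400
  {D}: scan cost=120, card=120
  {B}: scan cost=60, card=60
  {AC}: card=500; try (A,nl_idx)→1000, (C,hash)→1400, (C,nl_idx)→3300, (A,merge)→4400, (C,merge)→4750, (A,hash)→7300 …(+2); best=1000 via (A,nl_idx)
  {AD}: card=12000; try (D,hash)→2480, (A,merge)→5080, (D,merge)→5360, (A,hash)→7440, (A,nl_idx)→13200, (D,nl_idx)→15200 …(+2); best=2480 via (D,hash)
  {BD}: card=120; try (D,nl_idx)→600, (B,hash)→960, (B,nl_idx)→960, (D,merge)→1440, (B,merge)→1500, (D,hash)→1800 …(+2); best=600 via (D,nl_idx)
  {ACD}: card=15000; try (D,hash)→3180, (D,merge)→6960, (C,hash)→15080, (D,nl_idx)→19500, (D,nl)→61000, (C,nl_idx)→89480 …(+2); best=3180 via (D,hash)
  {ABD}: card=12000; try (A,merge)→5560, (A,hash)→7920, (A,nl_idx)→13680, (B,hash)→15200, (A,nl)→48600, (B,nl_idx)→86480 …(+2); best=5560 via (A,merge)
  {ABCD}: card=15000; try (C,hash)→18160, (B,hash)→18900, (C,nl_idx)→92560, (B,nl_idx)→108180, (C,merge)→185910, (B,merge)→228600 …(+2); best=18160 via (C,hash)

cost=18160; order=B,D,A,C; methods=nl_idx,merge,hash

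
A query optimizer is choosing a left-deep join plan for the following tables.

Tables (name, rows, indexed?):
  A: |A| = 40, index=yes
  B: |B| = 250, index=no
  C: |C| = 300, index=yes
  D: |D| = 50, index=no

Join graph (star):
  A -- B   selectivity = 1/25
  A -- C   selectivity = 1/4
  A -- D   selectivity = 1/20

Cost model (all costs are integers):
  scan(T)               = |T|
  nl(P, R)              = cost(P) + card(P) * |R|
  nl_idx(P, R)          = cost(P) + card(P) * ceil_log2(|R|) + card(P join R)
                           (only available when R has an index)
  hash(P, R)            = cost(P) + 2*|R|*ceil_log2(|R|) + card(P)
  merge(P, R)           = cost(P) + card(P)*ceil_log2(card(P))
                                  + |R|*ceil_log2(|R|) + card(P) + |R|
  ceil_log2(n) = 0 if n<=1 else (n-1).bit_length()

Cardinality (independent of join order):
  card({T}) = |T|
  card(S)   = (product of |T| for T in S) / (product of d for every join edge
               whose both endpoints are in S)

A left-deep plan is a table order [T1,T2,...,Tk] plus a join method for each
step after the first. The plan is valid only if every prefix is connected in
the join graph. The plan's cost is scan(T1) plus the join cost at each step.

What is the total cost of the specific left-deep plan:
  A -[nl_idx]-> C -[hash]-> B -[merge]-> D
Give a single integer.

490750

step 1: scan A: cost=40, card=40
step 2: join C via nl_idx
    card(P join C) = 40*300/(4) = 3000
    cost = 40 + 40*9 + 3000 = 3400
step 3: join B via hash
    card(P join B) = 3000*250/(25) = 30000
    cost = 3400 + 2*250*8 + 3000 = 10400
step 4: join D via merge
    card(P join D) = 30000*50/(20) = 75000
    cost = 10400 + 30000*15 + 50*6 + 30000 + 50 = 490750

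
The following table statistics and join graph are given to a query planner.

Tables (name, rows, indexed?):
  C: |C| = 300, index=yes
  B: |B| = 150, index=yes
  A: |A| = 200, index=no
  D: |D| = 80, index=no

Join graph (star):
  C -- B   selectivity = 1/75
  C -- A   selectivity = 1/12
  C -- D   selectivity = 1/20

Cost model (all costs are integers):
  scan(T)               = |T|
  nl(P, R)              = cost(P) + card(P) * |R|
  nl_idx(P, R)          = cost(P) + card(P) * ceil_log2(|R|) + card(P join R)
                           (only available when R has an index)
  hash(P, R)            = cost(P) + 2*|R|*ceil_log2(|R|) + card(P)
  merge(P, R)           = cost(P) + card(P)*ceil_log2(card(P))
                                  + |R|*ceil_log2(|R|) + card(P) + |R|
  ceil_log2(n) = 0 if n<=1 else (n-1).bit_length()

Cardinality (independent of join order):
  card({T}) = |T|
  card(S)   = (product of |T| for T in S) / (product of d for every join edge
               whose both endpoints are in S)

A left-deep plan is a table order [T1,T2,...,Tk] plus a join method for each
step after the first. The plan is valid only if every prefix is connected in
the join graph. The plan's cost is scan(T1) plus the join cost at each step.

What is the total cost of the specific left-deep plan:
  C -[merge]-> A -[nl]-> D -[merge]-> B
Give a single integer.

step 1: scan C: cost=300, card=300
step 2: join A via merge
    card(P join A) = 300*200/(12) = 5000
    cost = 300 + 300*9 + 200*8 + 300 + 200 = 5100
step 3: join D via nl
    card(P join D) = 5000*80/(20) = 20000
    cost = 5100 + 5000*80 = 405100
step 4: join B via merge
    card(P join B) = 20000*150/(75) = 40000
    cost = 405100 + 20000*15 + 150*8 + 20000 + 150 = 726450

726450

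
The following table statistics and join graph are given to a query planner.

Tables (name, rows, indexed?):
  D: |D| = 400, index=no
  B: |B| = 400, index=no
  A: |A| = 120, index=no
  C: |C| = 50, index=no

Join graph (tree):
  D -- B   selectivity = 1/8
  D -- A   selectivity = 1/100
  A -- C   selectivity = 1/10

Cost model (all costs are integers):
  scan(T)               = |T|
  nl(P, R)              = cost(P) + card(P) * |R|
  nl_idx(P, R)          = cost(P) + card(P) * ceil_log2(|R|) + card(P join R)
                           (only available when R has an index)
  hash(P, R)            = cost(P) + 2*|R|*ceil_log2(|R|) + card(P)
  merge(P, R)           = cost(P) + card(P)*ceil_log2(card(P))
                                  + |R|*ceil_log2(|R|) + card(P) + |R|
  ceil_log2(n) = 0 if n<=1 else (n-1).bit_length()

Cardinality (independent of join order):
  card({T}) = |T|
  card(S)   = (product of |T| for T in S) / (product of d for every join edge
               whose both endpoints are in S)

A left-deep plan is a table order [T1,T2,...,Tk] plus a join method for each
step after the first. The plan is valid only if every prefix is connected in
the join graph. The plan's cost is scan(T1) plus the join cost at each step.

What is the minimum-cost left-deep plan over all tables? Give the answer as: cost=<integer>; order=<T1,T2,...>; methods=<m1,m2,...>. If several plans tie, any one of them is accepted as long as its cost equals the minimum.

cost=13160; order=D,A,C,B; methods=hash,hash,hash

Selinger DP (subsets sized 1..n):
  {D}: scan cost=400, card=400
  {B}: scan cost=400, card=400
  {A}: scan cost=120, card=120
  {C}: scan cost=50, card=50
  {BD}: card=20000; try (D,hash)→8000, (B,hash)→8000, (D,merge)→8400, (B,merge)→8400, (D,nl)→160400, (B,nl)→160400; best=8000 via (D,hash)
  {AD}: card=480; try (A,hash)→2480, (D,merge)→5080, (A,merge)→5360, (D,hash)→7440, (D,nl)→48120, (A,nl)→48400; best=2480 via (A,hash)
  {AC}: card=600; try (C,hash)→840, (A,merge)→1360, (C,merge)→1430, (A,hash)→1780, (A,nl)→6050, (C,nl)→6120; best=840 via (C,hash)
  {ABD}: card=24000; try (B,hash)→10160, (B,merge)→11280, (A,hash)→29680, (B,nl)→194480, (A,merge)→328960, (A,nl)→2408000; best=10160 via (B,hash)
  {ACD}: card=2400; try (C,hash)→3560, (C,merge)→7630, (D,hash)→8640, (D,merge)→11440, (C,nl)→26480, (D,nl)→240840; best=3560 via (C,hash)
  {ABCD}: card=120000; try (B,hash)→13160, (C,hash)→34760, (B,merge)→38760, (C,merge)→394510, (B,nl)→963560, (C,nl)→1210160; best=13160 via (B,hash)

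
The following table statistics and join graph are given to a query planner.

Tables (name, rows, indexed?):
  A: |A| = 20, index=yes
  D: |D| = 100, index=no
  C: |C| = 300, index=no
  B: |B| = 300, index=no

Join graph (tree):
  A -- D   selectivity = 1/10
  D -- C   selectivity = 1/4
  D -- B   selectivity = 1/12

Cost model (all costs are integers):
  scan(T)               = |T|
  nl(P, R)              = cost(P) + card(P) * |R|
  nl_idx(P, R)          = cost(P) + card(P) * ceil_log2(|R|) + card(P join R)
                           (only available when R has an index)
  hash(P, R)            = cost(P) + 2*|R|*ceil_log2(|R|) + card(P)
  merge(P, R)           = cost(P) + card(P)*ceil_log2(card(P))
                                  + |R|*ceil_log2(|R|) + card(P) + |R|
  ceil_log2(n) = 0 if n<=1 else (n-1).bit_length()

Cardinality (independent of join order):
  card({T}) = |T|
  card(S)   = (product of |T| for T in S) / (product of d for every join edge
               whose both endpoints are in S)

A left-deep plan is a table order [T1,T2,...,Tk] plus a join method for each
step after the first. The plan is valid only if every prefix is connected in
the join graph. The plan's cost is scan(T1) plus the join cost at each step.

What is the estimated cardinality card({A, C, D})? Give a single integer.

Tables in S: A(20), C(300), D(100)
Edges inside S: A-D(d=10), D-C(d=4)
numerator = 20 * 300 * 100 = 600000
denominator = 10 * 4 = 40
card(S) = 600000 / 40 = 15000

15000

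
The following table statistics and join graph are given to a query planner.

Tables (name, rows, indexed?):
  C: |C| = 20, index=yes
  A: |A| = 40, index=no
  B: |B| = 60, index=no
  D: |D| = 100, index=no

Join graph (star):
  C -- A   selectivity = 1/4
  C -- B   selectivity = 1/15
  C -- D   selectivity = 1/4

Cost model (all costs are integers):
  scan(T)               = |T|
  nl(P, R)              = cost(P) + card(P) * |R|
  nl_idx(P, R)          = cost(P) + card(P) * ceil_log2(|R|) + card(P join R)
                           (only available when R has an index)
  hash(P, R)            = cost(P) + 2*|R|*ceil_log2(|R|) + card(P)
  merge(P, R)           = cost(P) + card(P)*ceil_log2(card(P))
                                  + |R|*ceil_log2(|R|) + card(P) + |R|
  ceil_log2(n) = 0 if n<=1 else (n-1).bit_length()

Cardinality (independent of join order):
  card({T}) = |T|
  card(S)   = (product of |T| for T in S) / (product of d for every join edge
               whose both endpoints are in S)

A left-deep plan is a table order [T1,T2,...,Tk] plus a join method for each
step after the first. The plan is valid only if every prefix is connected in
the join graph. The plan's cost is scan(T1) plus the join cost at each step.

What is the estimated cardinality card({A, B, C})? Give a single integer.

800

Tables in S: A(40), B(60), C(20)
Edges inside S: C-A(d=4), C-B(d=15)
numerator = 40 * 60 * 20 = 48000
denominator = 4 * 15 = 60
card(S) = 48000 / 60 = 800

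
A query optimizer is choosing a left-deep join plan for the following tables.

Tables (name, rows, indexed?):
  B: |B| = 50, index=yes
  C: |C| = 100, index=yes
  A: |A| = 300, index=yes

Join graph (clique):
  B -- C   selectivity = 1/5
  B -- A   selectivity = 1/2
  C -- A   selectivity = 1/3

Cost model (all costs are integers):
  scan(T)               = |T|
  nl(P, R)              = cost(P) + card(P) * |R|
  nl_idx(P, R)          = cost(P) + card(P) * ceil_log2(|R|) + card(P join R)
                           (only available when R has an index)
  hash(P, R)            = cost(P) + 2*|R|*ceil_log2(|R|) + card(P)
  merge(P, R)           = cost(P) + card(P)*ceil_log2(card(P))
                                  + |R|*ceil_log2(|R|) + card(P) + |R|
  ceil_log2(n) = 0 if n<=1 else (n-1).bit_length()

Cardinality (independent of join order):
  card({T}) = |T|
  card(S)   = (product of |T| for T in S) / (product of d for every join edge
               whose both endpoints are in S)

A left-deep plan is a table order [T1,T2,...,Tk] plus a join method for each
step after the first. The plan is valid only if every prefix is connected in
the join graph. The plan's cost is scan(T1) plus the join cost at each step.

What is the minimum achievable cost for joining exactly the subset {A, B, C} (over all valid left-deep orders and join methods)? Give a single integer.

Selinger DP over subsets of {A,B,C}:
  {B}: scan cost=50, card=50
  {C}: scan cost=100, card=100
  {A}: scan cost=300, card=300
  {BC}: card=1000; try (B,hash)→800, (C,merge)→1200, (B,merge)→1250, (C,nl_idx)→1400, (C,hash)→1500, (B,nl_idx)→1700 …(+2); best=800 via (B,hash)
  {AB}: card=7500; try (B,hash)→1200, (A,merge)→3400, (B,merge)→3650, (A,hash)→5500, (A,nl_idx)→8000, (B,nl_idx)→9600 …(+2); best=1200 via (B,hash)
  {AC}: card=10000; try (C,hash)→2000, (A,merge)→3900, (C,merge)→4100, (A,hash)→5600, (A,nl_idx)→11000, (C,nl_idx)→12400 …(+2); best=2000 via (C,hash)
  {ABC}: card=50000; try (A,hash)→7200, (C,hash)→10100, (B,hash)→12600, (A,merge)→14800, (A,nl_idx)→59800, (C,nl_idx)→103700 …(+6); best=7200 via (A,hash)

7200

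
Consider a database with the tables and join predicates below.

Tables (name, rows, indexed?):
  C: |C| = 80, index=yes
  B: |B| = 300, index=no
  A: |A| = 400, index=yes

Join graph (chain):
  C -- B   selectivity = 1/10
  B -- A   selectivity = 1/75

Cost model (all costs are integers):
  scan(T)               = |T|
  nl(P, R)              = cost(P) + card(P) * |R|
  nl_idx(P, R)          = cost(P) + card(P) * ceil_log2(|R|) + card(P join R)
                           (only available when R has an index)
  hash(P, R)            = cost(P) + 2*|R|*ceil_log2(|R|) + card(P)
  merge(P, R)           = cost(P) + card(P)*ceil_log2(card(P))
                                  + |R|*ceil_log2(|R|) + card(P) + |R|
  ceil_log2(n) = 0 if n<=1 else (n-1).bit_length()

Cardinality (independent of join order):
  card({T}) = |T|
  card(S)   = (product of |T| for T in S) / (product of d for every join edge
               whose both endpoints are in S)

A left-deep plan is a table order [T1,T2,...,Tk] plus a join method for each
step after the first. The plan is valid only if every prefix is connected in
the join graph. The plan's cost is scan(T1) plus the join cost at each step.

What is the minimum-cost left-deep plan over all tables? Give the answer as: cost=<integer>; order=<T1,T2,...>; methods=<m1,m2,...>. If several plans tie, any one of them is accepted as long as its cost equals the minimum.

cost=7320; order=B,A,C; methods=nl_idx,hash

Selinger DP (subsets sized 1..n):
  {C}: scan cost=80, card=80
  {B}: scan cost=300, card=300
  {A}: scan cost=400, card=400
  {BC}: card=2400; try (C,hash)→1720, (B,merge)→3720, (C,merge)→3940, (C,nl_idx)→4800, (B,hash)→5560, (B,nl)→24080 …(+1); best=1720 via (C,hash)
  {AB}: card=1600; try (A,nl_idx)→4600, (B,hash)→6200, (A,merge)→7300, (B,merge)→7400, (A,hash)→7800, (A,nl)→120300 …(+1); best=4600 via (A,nl_idx)
  {ABC}: card=12800; try (C,hash)→7320, (A,hash)→11320, (C,merge)→24440, (C,nl_idx)→28600, (A,nl_idx)→36120, (A,merge)→36920 …(+2); best=7320 via (C,hash)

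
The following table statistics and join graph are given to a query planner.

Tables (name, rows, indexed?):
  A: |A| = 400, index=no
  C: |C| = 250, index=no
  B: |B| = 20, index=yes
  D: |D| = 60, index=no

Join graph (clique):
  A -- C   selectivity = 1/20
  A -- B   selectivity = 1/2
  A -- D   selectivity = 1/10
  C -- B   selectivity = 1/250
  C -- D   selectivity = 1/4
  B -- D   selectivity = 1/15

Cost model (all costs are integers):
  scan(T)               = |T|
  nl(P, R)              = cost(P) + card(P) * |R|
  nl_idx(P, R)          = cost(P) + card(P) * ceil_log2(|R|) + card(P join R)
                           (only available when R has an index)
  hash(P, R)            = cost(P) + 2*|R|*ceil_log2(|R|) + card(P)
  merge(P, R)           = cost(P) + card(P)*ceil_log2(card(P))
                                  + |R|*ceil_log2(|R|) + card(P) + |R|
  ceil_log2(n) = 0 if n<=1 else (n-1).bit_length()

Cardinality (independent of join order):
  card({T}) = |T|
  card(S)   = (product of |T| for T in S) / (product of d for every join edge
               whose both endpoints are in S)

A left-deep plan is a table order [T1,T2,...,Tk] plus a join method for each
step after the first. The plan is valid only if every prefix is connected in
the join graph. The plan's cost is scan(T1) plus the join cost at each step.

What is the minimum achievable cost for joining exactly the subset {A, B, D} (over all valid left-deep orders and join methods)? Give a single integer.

Selinger DP over subsets of {A,B,D}:
  {A}: scan cost=400, card=400
  {B}: scan cost=20, card=20
  {D}: scan cost=60, card=60
  {AB}: card=4000; try (B,hash)→1000, (A,merge)→4140, (B,merge)→4520, (B,nl_idx)→6400, (A,hash)→7240, (A,nl)→8020 …(+1); best=1000 via (B,hash)
  {AD}: card=2400; try (D,hash)→1520, (A,merge)→4480, (D,merge)→4820, (A,hash)→7320, (A,nl)→24060, (D,nl)→24400; best=1520 via (D,hash)
  {BD}: card=80; try (B,hash)→320, (B,nl_idx)→440, (D,merge)→560, (B,merge)→600, (D,hash)→760, (D,nl)→1220 …(+1); best=320 via (B,hash)
  {ABD}: card=1600; try (B,hash)→4120, (A,merge)→4960, (D,hash)→5720, (A,hash)→7600, (B,nl_idx)→15120, (A,nl)→32320 …(+4); best=4120 via (B,hash)

4120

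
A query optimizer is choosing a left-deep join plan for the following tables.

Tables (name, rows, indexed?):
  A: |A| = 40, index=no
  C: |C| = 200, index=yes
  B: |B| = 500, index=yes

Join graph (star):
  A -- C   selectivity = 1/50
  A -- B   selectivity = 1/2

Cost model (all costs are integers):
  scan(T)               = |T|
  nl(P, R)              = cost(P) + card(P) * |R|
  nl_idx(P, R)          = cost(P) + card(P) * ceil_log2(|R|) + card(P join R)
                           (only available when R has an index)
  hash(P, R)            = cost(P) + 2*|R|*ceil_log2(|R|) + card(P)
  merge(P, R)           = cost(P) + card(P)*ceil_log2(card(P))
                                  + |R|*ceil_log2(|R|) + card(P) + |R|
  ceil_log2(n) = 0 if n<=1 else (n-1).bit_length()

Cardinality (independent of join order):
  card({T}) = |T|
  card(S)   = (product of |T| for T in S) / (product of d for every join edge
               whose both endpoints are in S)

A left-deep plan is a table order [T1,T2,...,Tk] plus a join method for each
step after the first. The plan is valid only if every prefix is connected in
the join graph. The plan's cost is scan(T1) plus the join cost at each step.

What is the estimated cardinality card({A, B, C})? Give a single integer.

40000

Tables in S: A(40), B(500), C(200)
Edges inside S: A-C(d=50), A-B(d=2)
numerator = 40 * 500 * 200 = 4000000
denominator = 50 * 2 = 100
card(S) = 4000000 / 100 = 40000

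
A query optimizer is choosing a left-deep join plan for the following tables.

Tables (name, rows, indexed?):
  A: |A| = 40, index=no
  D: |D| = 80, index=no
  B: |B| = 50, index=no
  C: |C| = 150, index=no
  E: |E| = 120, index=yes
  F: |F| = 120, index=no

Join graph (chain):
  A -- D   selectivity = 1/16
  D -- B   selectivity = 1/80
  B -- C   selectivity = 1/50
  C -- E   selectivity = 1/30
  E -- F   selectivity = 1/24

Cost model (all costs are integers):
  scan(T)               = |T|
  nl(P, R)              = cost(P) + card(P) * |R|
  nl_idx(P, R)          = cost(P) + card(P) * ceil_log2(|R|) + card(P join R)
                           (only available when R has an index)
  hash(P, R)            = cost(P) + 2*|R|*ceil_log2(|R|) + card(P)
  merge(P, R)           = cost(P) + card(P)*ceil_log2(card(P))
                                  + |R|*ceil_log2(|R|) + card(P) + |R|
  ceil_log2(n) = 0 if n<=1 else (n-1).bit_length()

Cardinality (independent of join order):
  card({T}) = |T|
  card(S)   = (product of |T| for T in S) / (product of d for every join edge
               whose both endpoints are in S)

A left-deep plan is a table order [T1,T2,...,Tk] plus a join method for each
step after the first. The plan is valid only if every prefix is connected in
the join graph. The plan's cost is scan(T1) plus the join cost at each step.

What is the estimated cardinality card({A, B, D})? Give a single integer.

Tables in S: A(40), B(50), D(80)
Edges inside S: A-D(d=16), D-B(d=80)
numerator = 40 * 50 * 80 = 160000
denominator = 16 * 80 = 1280
card(S) = 160000 / 1280 = 125

125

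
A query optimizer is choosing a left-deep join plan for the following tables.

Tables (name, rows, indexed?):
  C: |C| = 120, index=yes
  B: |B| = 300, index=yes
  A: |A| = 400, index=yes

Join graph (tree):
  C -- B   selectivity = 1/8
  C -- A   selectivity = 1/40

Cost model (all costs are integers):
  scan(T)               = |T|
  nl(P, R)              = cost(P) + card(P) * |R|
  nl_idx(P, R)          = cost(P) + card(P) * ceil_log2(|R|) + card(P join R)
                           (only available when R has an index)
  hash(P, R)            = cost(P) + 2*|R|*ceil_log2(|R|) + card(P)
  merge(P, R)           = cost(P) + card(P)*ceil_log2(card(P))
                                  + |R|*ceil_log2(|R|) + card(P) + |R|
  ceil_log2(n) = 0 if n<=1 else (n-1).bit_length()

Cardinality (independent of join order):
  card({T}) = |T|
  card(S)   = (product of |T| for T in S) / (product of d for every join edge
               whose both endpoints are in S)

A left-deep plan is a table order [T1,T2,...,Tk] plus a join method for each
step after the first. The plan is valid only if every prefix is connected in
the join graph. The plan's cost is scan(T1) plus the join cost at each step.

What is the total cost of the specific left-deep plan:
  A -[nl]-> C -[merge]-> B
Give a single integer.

step 1: scan A: cost=400, card=400
step 2: join C via nl
    card(P join C) = 400*120/(40) = 1200
    cost = 400 + 400*120 = 48400
step 3: join B via merge
    card(P join B) = 1200*300/(8) = 45000
    cost = 48400 + 1200*11 + 300*9 + 1200 + 300 = 65800

65800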